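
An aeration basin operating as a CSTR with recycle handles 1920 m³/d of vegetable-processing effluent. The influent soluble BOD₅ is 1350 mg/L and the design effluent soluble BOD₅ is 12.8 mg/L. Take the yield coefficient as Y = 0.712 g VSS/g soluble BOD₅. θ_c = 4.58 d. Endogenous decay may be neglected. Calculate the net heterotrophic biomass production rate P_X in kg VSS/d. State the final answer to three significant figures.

P_X ≈ 1830 kg VSS/d

No decay correction is needed, so Y_obs = Y = 0.712.
Mass of soluble BOD₅ removed per day: Q(S₀ − S) = 1920 × 1337 g/m³ = 2567 kg/d.
P_X = Y_obs · Q(S₀ − S) = 0.7120 × 2567 = 1828 kg VSS/d.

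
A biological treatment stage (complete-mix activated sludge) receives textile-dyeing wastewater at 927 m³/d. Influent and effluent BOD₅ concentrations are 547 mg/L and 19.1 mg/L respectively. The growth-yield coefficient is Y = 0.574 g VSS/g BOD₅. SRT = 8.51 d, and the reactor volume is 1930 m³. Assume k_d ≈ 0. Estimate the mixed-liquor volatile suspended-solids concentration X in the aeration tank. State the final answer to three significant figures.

From V·X = Y·Q·(S₀ − S)·θ_c (decay neglected): X = 0.574 × 927 × (547 − 19.1) × 8.51 / 1930 = 1239 mg/L.

X ≈ 1240 mg/L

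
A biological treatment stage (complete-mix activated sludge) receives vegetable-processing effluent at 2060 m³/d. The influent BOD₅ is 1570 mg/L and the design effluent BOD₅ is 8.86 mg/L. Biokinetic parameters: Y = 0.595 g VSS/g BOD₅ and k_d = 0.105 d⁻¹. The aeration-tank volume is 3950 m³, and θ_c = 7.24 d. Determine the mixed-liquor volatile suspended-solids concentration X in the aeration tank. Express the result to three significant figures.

Solving the biomass balance for X: X = Y Q (S₀−S) θ_c / [V (1+k_d θ_c)] = 0.595 × 2060 × (1570 − 8.86) × 7.24 / [3950 × (1 + 0.105 × 7.24)] = 1993 mg/L.

X ≈ 1990 mg/L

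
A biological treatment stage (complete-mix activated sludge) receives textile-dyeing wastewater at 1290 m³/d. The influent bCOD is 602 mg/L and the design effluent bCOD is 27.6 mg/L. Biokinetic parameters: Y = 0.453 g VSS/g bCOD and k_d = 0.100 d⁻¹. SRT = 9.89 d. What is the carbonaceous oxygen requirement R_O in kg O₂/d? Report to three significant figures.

R_O ≈ 501 kg O₂/d

Observed yield with endogenous decay: Y_obs = Y / (1 + k_d·θ_c) = 0.453 / (1 + 0.100 × 9.89) = 0.453 / 1.989 = 0.2278 g VSS/g bCOD.
Mass of bCOD removed per day: Q(S₀ − S) = 1290 × 574.4 g/m³ = 741.0 kg/d.
P_X = Y_obs·Q·(S₀ − S) = 0.2278 × 741.0 = 168.8 kg VSS/d.
R_O = Q·ΔS − 1.42 P_X = 741.0 − 239.6 = 501.3 kg O₂/d.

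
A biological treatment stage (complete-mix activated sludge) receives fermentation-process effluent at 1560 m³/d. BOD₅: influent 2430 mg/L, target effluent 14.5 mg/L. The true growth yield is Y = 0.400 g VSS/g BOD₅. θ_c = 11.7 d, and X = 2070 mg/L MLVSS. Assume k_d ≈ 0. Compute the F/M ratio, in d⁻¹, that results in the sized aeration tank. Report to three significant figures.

With k_d = 0 the design equation reduces to V = Y Q (S₀−S) θ_c / X = 0.400 × 1560 × (2430 − 14.5) × 11.7 / 2070 = 8519 m³.
Food-to-microorganism ratio F/M = Q S₀ / (V X) = 1560 × 2430 / (8519 × 2070) = 0.2150 d⁻¹.

F/M ≈ 0.215 d⁻¹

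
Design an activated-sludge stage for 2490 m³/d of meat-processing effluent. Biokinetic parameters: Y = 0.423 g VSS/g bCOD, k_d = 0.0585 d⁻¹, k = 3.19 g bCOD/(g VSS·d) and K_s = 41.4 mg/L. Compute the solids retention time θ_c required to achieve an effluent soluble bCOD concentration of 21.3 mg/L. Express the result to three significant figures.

Specific growth rate at S = 21.3 mg/L: μ = YkS/(K_s+S) = 0.423·3.19·21.3/(41.4+21.3) = 0.4584 d⁻¹.
Then 1/θ_c = μ − k_d = 0.4584 − 0.0585 = 0.3999 d⁻¹, giving θ_c = 2.501 d.

θ_c ≈ 2.50 d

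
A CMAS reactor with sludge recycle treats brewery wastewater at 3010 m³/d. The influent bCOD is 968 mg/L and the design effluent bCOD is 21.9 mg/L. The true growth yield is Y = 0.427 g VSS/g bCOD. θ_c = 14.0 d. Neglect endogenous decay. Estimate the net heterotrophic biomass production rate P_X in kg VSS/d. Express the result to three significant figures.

P_X ≈ 1220 kg VSS/d

No decay correction is needed, so Y_obs = Y = 0.427.
ΔS = 968 − 21.9 = 946.1 mg/L, so the substrate removal rate is 3010 × 946.1/1000 = 2848 kg bCOD/d.
Net biomass production P_X = Y_obs × Q·(S₀ − S) = 0.4270 × 2848 = 1216 kg VSS/d.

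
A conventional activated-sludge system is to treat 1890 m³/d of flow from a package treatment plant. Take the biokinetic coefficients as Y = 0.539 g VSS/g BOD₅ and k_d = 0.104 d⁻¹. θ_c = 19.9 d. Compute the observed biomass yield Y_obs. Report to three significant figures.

Correct the yield for decay: Y_obs = Y/(1 + k_d θ_c) = 0.539 / (1 + 0.104 × 19.9) = 0.539 / 3.070 = 0.1756.

Y_obs ≈ 0.176 g VSS/g BOD₅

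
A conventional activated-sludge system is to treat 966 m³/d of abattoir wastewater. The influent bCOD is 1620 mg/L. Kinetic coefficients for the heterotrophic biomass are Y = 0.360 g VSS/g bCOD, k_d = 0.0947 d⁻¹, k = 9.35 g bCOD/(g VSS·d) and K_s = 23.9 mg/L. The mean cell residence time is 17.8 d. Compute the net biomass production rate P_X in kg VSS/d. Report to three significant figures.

P_X ≈ 210 kg VSS/d

From the Monod/SRT balance for a CMAS, S = K_s·(1+k_d θ_c)/[θ_c·(Y k − k_d) − 1] = 23.9 × (1 + 0.0947 × 17.8) / [17.8 × (0.360 × 9.35 − 0.0947) − 1] = 64.19 / 57.23 = 1.122 mg/L.
Observed yield with endogenous decay: Y_obs = Y / (1 + k_d·θ_c) = 0.360 / (1 + 0.0947 × 17.8) = 0.360 / 2.686 = 0.1340 g VSS/g bCOD.
Mass of bCOD removed per day: Q(S₀ − S) = 966 × 1619 g/m³ = 1564 kg/d.
P_X = Y_obs · Q(S₀ − S) = 0.1340 × 1564 = 209.6 kg VSS/d.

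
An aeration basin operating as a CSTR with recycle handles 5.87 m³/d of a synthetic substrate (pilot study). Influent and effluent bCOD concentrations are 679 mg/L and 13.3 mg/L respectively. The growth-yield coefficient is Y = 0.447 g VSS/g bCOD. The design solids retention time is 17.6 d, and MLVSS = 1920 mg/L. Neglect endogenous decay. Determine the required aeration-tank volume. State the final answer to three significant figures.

V ≈ 16.0 m³

V·X = Y·Q·ΔS·θ_c gives V = 0.447 × 5.87 × (679 − 13.3) × 17.6 / 1920 = 16.01 m³.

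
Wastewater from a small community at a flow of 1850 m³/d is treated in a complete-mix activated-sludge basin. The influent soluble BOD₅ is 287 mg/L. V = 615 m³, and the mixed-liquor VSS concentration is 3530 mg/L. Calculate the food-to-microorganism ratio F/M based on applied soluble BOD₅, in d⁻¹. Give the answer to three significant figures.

F/M ≈ 0.245 d⁻¹

Food-to-microorganism ratio F/M = Q S₀ / (V X) = 1850 × 287 / (615.0 × 3530) = 0.2446 d⁻¹.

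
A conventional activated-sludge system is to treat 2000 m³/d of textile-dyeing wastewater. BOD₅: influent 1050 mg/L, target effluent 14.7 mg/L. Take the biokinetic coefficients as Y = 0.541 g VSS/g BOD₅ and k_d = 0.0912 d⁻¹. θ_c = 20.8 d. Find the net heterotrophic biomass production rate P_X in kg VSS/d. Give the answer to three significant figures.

Observed yield with endogenous decay: Y_obs = Y / (1 + k_d·θ_c) = 0.541 / (1 + 0.0912 × 20.8) = 0.541 / 2.897 = 0.1867 g VSS/g BOD₅.
Mass of BOD₅ removed per day: Q(S₀ − S) = 2000 × 1035 g/m³ = 2071 kg/d.
So the net sludge growth is P_X = 0.1867 × 2071 = 386.7 kg VSS/d.

P_X ≈ 387 kg VSS/d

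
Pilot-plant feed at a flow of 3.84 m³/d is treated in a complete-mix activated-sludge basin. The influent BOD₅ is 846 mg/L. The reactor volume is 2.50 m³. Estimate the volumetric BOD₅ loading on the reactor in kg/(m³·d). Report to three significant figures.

Volumetric loading L_v = Q·S₀ / V = 3.84 × 846 g/m³ / 2.500 m³ = 1299 g/(m³·d) = 1.299 kg BOD₅/(m³·d).

L_v ≈ 1.30 kg BOD₅/(m³·d)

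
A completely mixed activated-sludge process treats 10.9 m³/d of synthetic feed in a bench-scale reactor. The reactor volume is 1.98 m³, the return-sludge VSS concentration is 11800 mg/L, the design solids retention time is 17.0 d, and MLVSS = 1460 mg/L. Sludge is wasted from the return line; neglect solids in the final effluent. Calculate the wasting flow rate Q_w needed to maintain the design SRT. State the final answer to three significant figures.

Q_w ≈ 0.0144 m³/d

Q_w = (V·X)/(θ_c X_r) = 1.980 × 1460 / (17.0 × 11800) = 0.01441 m³/d.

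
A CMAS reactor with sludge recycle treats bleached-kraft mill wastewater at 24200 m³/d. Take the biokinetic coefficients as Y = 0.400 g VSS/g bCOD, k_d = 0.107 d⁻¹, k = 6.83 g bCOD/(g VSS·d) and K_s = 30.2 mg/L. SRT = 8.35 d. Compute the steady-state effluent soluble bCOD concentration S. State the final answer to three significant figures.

From the Monod/SRT balance for a CMAS, S = K_s·(1+k_d θ_c)/[θ_c·(Y k − k_d) − 1] = 30.2 × (1 + 0.107 × 8.35) / [8.35 × (0.400 × 6.83 − 0.107) − 1] = 57.18 / 20.92 = 2.734 mg/L.

S ≈ 2.73 mg/L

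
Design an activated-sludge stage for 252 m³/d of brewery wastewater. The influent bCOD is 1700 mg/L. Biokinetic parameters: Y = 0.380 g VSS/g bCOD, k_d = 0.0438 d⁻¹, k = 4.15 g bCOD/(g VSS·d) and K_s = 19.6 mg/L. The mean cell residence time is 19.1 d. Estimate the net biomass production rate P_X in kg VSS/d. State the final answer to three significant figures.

P_X ≈ 88.6 kg VSS/d

For a completely mixed reactor with recycle the Lawrence–McCarty relation gives S = K_s·(1 + k_d·θ_c) / [θ_c·(Y·k − k_d) − 1] = 19.6 × (1 + 0.0438 × 19.1) / [19.1 × (0.380 × 4.15 − 0.0438) − 1] = 36.00 / 28.28 = 1.273 mg/L.
The observed yield is Y_obs = Y/(1 + k_d·θ_c) = 0.380 / (1 + 0.0438 × 19.1) = 0.380 / 1.837 = 0.2069 g VSS per g bCOD removed.
Mass of bCOD removed per day: Q(S₀ − S) = 252 × 1699 g/m³ = 428.1 kg/d.
So the net sludge growth is P_X = 0.2069 × 428.1 = 88.57 kg VSS/d.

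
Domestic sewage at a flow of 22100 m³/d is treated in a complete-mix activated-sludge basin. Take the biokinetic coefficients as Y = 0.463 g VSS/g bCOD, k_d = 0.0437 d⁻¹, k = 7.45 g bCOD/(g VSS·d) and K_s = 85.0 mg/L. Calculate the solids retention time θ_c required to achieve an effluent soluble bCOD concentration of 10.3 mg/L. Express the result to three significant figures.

θ_c ≈ 3.04 d

Specific growth rate at S = 10.3 mg/L: μ = YkS/(K_s+S) = 0.463·7.45·10.3/(85.0+10.3) = 0.3728 d⁻¹.
1/θ_c = 0.3728 − 0.0437 = 0.3291 d⁻¹, so θ_c = 3.039 d.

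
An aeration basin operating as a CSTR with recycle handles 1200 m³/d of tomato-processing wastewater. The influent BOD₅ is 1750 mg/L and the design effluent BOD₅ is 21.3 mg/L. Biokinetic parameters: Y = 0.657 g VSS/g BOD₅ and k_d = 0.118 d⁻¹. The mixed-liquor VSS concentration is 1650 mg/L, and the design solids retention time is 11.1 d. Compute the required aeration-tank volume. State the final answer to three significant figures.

V ≈ 3970 m³

From the SRT design equation V = Y Q (S₀−S) θ_c / [X (1 + k_d θ_c)] = 0.657 × 1200 × (1750 − 21.3) × 11.1 / [1650 × (1 + 0.118 × 11.1)] = 1.51×10^7 / 3811 = 3969 m³.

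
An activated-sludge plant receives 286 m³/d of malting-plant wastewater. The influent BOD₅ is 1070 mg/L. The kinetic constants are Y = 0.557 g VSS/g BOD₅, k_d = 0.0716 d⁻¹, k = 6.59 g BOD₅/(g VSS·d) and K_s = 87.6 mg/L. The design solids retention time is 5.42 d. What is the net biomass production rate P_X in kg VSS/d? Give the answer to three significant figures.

P_X ≈ 122 kg VSS/d

For a completely mixed reactor with recycle the Lawrence–McCarty relation gives S = K_s·(1 + k_d·θ_c) / [θ_c·(Y·k − k_d) − 1] = 87.6 × (1 + 0.0716 × 5.42) / [5.42 × (0.557 × 6.59 − 0.0716) − 1] = 121.6 / 18.51 = 6.570 mg/L.
The observed yield is Y_obs = Y/(1 + k_d·θ_c) = 0.557 / (1 + 0.0716 × 5.42) = 0.557 / 1.388 = 0.4013 g VSS per g BOD₅ removed.
Mass of BOD₅ removed per day: Q(S₀ − S) = 286 × 1063 g/m³ = 304.1 kg/d.
Biomass produced: P_X = Y_obs·Q·ΔS = 0.4013 × 304.1 ≈ 122.0 kg VSS/d.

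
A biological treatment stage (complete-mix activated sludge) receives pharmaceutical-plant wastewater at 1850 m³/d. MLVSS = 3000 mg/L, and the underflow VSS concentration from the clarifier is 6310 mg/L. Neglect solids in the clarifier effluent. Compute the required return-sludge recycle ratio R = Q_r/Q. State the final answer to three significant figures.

R ≈ 0.906

Solids balance on the clarifier gives (1+R)X = R·X_r, so R = X/(X_r − X) = 3000 / (6310 − 3000) = 0.9063.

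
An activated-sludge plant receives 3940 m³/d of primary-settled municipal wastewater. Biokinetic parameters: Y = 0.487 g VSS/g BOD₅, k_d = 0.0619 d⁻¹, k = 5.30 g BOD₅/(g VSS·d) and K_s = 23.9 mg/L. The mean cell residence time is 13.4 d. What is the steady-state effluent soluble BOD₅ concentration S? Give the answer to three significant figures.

Effluent substrate depends only on kinetics and SRT: S = K_s(1 + k_d θ_c) / [θ_c(Yk − k_d) − 1] = 23.9 × (1 + 0.0619 × 13.4) / [13.4 × (0.487 × 5.30 − 0.0619) − 1] = 43.72 / 32.76 = 1.335 mg/L.

S ≈ 1.33 mg/L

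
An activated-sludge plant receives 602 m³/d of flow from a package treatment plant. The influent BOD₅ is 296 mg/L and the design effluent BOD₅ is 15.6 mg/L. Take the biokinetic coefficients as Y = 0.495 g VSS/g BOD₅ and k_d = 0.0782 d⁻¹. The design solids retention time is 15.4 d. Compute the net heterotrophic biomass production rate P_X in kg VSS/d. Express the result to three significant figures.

Y_obs = Y / (1 + k_d θ_c) = 0.495 / (1 + 0.0782 × 15.4) = 0.495 / 2.204 = 0.2246.
ΔS = 296 − 15.6 = 280.4 mg/L, so the substrate removal rate is 602 × 280.4/1000 = 168.8 kg BOD₅/d.
Net biomass production P_X = Y_obs × Q·(S₀ − S) = 0.2246 × 168.8 = 37.91 kg VSS/d.

P_X ≈ 37.9 kg VSS/d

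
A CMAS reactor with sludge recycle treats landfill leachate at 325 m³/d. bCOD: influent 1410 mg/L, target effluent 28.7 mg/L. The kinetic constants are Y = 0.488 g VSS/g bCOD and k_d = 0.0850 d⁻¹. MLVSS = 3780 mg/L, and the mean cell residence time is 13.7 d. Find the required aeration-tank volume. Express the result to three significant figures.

V ≈ 367 m³

Steady-state biomass mass balance: V·X·(1 + k_d·θ_c) = Y·Q·(S₀ − S)·θ_c, so V = 0.488 × 325 × (1410 − 28.7) × 13.7 / [3780 × (1 + 0.0850 × 13.7)] = 3×10^6 / 8182 = 366.8 m³.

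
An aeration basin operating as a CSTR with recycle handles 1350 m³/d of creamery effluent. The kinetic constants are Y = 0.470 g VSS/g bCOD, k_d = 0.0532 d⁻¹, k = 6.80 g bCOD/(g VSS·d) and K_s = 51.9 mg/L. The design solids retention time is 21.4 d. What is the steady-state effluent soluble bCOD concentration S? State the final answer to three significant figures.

S ≈ 1.68 mg/L

Effluent substrate depends only on kinetics and SRT: S = K_s(1 + k_d θ_c) / [θ_c(Yk − k_d) − 1] = 51.9 × (1 + 0.0532 × 21.4) / [21.4 × (0.470 × 6.80 − 0.0532) − 1] = 111.0 / 66.26 = 1.675 mg/L.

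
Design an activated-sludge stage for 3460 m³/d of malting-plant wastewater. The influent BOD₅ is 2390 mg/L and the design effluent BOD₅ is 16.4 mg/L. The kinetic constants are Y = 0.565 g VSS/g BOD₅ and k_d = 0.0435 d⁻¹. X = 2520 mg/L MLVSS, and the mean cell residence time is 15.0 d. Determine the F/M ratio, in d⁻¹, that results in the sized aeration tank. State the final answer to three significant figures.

From the SRT design equation V = Y Q (S₀−S) θ_c / [X (1 + k_d θ_c)] = 0.565 × 3460 × (2390 − 16.4) × 15.0 / [2520 × (1 + 0.0435 × 15.0)] = 6.96×10^7 / 4164 = 16714 m³.
F/M = applied load / biomass = Q·S₀/(V·X) = 3460 × 2390 / (16714 × 2520) = 0.1963 d⁻¹.

F/M ≈ 0.196 d⁻¹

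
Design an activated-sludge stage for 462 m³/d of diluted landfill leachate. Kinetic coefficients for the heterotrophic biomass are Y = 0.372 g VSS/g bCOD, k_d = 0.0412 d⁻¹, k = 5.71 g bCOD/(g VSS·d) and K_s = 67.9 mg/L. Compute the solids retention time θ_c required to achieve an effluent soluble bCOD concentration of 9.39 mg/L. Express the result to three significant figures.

Specific growth rate at S = 9.39 mg/L: μ = YkS/(K_s+S) = 0.372·5.71·9.39/(67.9+9.39) = 0.2581 d⁻¹.
θ_c = 1/(μ − k_d) = 1/(0.2581 − 0.0412) = 1/0.2169 = 4.611 d.

θ_c ≈ 4.61 d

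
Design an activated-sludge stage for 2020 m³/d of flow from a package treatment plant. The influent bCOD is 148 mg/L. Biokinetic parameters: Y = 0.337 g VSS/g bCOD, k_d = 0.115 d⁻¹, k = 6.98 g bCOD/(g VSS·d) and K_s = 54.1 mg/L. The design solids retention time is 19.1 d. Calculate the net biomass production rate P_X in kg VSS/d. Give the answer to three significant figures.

P_X ≈ 30.6 kg VSS/d

Effluent substrate depends only on kinetics and SRT: S = K_s(1 + k_d θ_c) / [θ_c(Yk − k_d) − 1] = 54.1 × (1 + 0.115 × 19.1) / [19.1 × (0.337 × 6.98 − 0.115) − 1] = 172.9 / 41.73 = 4.144 mg/L.
Correct the yield for decay: Y_obs = Y/(1 + k_d θ_c) = 0.337 / (1 + 0.115 × 19.1) = 0.337 / 3.197 = 0.1054.
Mass of bCOD removed per day: Q(S₀ − S) = 2020 × 143.9 g/m³ = 290.6 kg/d.
P_X = Y_obs · Q(S₀ − S) = 0.1054 × 290.6 = 30.64 kg VSS/d.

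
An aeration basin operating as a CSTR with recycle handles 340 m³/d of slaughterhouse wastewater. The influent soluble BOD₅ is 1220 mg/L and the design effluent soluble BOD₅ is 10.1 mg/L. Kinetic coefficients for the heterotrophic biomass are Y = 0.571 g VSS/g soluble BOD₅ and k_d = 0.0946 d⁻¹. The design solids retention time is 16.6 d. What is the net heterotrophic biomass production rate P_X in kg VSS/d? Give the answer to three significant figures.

Correct the yield for decay: Y_obs = Y/(1 + k_d θ_c) = 0.571 / (1 + 0.0946 × 16.6) = 0.571 / 2.570 = 0.2221.
Q·(S₀ − S) = 340 × (1220 − 10.1) × 10⁻³ = 411.4 kg/d removed.
So the net sludge growth is P_X = 0.2221 × 411.4 = 91.38 kg VSS/d.

P_X ≈ 91.4 kg VSS/d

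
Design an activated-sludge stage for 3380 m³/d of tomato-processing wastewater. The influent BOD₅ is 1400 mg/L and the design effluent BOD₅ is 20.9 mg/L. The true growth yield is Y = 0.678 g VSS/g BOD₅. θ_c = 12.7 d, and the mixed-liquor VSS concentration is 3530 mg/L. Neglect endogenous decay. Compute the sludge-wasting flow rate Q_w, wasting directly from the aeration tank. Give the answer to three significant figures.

Q_w ≈ 895 m³/d

Biomass mass balance (decay neglected): V·X = Y·Q·(S₀ − S)·θ_c, so V = 0.678 × 3380 × (1400 − 20.9) × 12.7 / 3530 = 11370 m³.
For wasting at MLVSS concentration, Q_w = V/θ_c = 11370/12.7 = 895.3 m³/d.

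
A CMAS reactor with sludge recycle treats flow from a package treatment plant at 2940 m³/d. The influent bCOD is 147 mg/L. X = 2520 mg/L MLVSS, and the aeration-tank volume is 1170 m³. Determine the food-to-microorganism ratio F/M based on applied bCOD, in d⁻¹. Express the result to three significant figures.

F/M = Q·S₀ / (V·X) = 2940 × 147 / (1170 × 2520) = 0.1466 g bCOD·(g VSS·d)⁻¹.

F/M ≈ 0.147 d⁻¹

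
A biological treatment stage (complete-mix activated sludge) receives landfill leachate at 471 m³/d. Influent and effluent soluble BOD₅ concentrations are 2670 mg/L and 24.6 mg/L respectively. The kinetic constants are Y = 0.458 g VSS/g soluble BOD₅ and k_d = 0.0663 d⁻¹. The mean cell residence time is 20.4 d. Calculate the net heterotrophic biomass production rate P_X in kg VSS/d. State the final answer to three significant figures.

Correct the yield for decay: Y_obs = Y/(1 + k_d θ_c) = 0.458 / (1 + 0.0663 × 20.4) = 0.458 / 2.353 = 0.1947.
ΔS = 2670 − 24.6 = 2645 mg/L, so the substrate removal rate is 471 × 2645/1000 = 1246 kg soluble BOD₅/d.
So the net sludge growth is P_X = 0.1947 × 1246 = 242.6 kg VSS/d.

P_X ≈ 243 kg VSS/d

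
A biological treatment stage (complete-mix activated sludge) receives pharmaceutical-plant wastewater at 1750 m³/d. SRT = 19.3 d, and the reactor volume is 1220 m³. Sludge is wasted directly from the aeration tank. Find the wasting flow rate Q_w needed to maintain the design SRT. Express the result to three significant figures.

Q_w ≈ 63.2 m³/d

For wasting at MLVSS concentration, Q_w = V/θ_c = 1220/19.3 = 63.21 m³/d.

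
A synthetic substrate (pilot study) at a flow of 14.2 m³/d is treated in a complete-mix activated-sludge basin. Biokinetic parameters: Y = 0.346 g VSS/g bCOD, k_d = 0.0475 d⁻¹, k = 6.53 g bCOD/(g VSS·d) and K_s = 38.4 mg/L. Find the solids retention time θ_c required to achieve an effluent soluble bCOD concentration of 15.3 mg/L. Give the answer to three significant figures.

θ_c ≈ 1.68 d

At the target effluent, Y k S/(K_s+S) = 0.346×6.53×15.3/53.70 = 0.6437 d⁻¹.
Then 1/θ_c = μ − k_d = 0.6437 − 0.0475 = 0.5962 d⁻¹, giving θ_c = 1.677 d.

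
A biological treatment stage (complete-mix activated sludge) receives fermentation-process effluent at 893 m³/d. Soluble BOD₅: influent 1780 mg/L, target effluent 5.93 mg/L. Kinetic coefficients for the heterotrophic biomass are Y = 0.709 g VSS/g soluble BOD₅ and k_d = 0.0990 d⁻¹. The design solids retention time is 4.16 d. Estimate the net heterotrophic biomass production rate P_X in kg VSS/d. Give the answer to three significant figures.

P_X ≈ 796 kg VSS/d

Observed yield with endogenous decay: Y_obs = Y / (1 + k_d·θ_c) = 0.709 / (1 + 0.0990 × 4.16) = 0.709 / 1.412 = 0.5022 g VSS/g soluble BOD₅.
Q·(S₀ − S) = 893 × (1780 − 5.93) × 10⁻³ = 1584 kg/d removed.
P_X = Y_obs · Q(S₀ − S) = 0.5022 × 1584 = 795.6 kg VSS/d.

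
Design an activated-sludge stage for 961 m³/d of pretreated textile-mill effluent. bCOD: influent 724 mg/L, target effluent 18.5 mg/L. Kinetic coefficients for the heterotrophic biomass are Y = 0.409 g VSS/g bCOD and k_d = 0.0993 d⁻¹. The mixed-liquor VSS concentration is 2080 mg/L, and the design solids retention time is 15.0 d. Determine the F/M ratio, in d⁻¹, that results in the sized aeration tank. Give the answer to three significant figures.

F/M ≈ 0.416 d⁻¹

Steady-state biomass mass balance: V·X·(1 + k_d·θ_c) = Y·Q·(S₀ − S)·θ_c, so V = 0.409 × 961 × (724 − 18.5) × 15.0 / [2080 × (1 + 0.0993 × 15.0)] = 4.16×10^6 / 5178 = 803.3 m³.
F/M = Q·S₀ / (V·X) = 961 × 724 / (803.3 × 2080) = 0.4164 g bCOD·(g VSS·d)⁻¹.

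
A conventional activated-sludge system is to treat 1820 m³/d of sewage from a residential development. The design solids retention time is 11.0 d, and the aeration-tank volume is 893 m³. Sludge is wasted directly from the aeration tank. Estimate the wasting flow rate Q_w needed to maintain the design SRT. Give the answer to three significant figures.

For wasting at MLVSS concentration, Q_w = V/θ_c = 893.0/11.0 = 81.18 m³/d.

Q_w ≈ 81.2 m³/d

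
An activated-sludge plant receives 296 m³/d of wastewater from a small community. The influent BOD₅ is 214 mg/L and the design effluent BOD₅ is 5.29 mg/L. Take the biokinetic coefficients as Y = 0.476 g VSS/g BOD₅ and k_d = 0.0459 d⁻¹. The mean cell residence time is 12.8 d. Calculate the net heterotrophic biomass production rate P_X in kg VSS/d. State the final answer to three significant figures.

P_X ≈ 18.5 kg VSS/d

Observed yield with endogenous decay: Y_obs = Y / (1 + k_d·θ_c) = 0.476 / (1 + 0.0459 × 12.8) = 0.476 / 1.588 = 0.2998 g VSS/g BOD₅.
Q·(S₀ − S) = 296 × (214 − 5.29) × 10⁻³ = 61.78 kg/d removed.
Net biomass production P_X = Y_obs × Q·(S₀ − S) = 0.2998 × 61.78 = 18.52 kg VSS/d.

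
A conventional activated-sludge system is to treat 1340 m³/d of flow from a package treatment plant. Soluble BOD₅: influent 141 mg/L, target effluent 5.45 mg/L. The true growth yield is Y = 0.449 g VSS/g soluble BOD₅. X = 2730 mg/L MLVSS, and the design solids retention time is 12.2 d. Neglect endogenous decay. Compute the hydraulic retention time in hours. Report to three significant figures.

V·X = Y·Q·ΔS·θ_c gives V = 0.449 × 1340 × (141 − 5.45) × 12.2 / 2730 = 364.5 m³.
HRT = V/Q = 364.5 m³ / 1340 m³·d⁻¹ = 0.2720 d × 24 = 6.528 h.

τ ≈ 6.53 h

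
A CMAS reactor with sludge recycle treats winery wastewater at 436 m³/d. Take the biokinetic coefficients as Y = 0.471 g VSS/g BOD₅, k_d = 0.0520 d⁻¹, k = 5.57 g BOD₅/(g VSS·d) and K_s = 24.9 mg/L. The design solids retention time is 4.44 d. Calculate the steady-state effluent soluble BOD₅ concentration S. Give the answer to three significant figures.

S ≈ 2.94 mg/L

From the Monod/SRT balance for a CMAS, S = K_s·(1+k_d θ_c)/[θ_c·(Y k − k_d) − 1] = 24.9 × (1 + 0.0520 × 4.44) / [4.44 × (0.471 × 5.57 − 0.0520) − 1] = 30.65 / 10.42 = 2.942 mg/L.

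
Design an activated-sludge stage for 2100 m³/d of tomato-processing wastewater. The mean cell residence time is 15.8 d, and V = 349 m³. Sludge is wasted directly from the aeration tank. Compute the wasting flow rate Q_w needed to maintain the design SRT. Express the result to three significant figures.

Q_w ≈ 22.1 m³/d

Wasting from the aeration tank: Q_w = V / θ_c = 349.0 / 15.8 = 22.09 m³/d.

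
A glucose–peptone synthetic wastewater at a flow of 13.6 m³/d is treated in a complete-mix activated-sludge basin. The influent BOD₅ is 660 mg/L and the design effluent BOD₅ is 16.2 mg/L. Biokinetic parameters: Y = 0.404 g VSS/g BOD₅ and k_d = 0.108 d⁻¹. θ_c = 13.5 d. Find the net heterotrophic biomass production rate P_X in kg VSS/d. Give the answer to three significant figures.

P_X ≈ 1.44 kg VSS/d

Y_obs = Y / (1 + k_d θ_c) = 0.404 / (1 + 0.108 × 13.5) = 0.404 / 2.458 = 0.1644.
Q·(S₀ − S) = 13.6 × (660 − 16.2) × 10⁻³ = 8.756 kg/d removed.
Net biomass production P_X = Y_obs × Q·(S₀ − S) = 0.1644 × 8.756 = 1.439 kg VSS/d.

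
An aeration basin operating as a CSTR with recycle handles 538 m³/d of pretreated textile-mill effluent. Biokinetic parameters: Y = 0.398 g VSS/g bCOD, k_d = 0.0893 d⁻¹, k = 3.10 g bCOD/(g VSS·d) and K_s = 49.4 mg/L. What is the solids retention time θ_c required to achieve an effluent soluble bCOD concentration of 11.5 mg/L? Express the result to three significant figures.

θ_c ≈ 6.96 d

At the target effluent, Y k S/(K_s+S) = 0.398×3.10×11.5/60.90 = 0.2330 d⁻¹.
1/θ_c = 0.2330 − 0.0893 = 0.1437 d⁻¹, so θ_c = 6.960 d.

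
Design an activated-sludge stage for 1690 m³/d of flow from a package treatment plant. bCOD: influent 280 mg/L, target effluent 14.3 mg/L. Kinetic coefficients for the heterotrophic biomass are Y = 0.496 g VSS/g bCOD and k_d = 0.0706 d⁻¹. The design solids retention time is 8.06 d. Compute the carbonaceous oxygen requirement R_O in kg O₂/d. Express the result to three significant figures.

R_O ≈ 247 kg O₂/d

Y_obs = Y / (1 + k_d θ_c) = 0.496 / (1 + 0.0706 × 8.06) = 0.496 / 1.569 = 0.3161.
ΔS = 280 − 14.3 = 265.7 mg/L, so the substrate removal rate is 1690 × 265.7/1000 = 449.0 kg bCOD/d.
P_X = Y_obs·Q·(S₀ − S) = 0.3161 × 449.0 = 141.9 kg VSS/d.
R_O = Q·ΔS − 1.42 P_X = 449.0 − 201.6 = 247.5 kg O₂/d.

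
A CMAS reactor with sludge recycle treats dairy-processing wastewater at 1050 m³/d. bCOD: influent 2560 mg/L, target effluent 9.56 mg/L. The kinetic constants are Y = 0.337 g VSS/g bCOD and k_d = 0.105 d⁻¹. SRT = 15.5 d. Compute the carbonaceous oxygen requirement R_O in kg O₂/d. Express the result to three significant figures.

Observed yield with endogenous decay: Y_obs = Y / (1 + k_d·θ_c) = 0.337 / (1 + 0.105 × 15.5) = 0.337 / 2.627 = 0.1283 g VSS/g bCOD.
ΔS = 2560 − 9.56 = 2550 mg/L, so the substrate removal rate is 1050 × 2550/1000 = 2678 kg bCOD/d.
P_X = Y_obs·Q·(S₀ − S) = 0.1283 × 2678 = 343.5 kg VSS/d.
R_O = Q·(S₀ − S) − 1.42·P_X = 2678 − 1.42 × 343.5 = 2190 kg O₂/d.

R_O ≈ 2190 kg O₂/d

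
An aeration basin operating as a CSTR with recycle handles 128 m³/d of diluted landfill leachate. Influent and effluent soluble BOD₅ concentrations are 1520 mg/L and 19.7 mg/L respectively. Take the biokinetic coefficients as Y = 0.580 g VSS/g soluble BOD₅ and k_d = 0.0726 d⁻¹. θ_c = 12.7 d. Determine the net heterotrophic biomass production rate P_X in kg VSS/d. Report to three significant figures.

Observed yield with endogenous decay: Y_obs = Y / (1 + k_d·θ_c) = 0.580 / (1 + 0.0726 × 12.7) = 0.580 / 1.922 = 0.3018 g VSS/g soluble BOD₅.
Substrate removed = Q·(S₀ − S) = 128 m³/d × (1520 − 19.7) g/m³ = 1.92×10^5 g/d = 192.0 kg/d.
So the net sludge growth is P_X = 0.3018 × 192.0 = 57.95 kg VSS/d.

P_X ≈ 58.0 kg VSS/d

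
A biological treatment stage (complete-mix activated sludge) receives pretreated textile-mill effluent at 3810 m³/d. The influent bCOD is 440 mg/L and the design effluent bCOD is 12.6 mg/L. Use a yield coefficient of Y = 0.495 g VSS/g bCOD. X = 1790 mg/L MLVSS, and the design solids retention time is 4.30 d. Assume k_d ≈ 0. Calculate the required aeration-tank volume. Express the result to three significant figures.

V·X = Y·Q·ΔS·θ_c gives V = 0.495 × 3810 × (440 − 12.6) × 4.30 / 1790 = 1936 m³.

V ≈ 1940 m³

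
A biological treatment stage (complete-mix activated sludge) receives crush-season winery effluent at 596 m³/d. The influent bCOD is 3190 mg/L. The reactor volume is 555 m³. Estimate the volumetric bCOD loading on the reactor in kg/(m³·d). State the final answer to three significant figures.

L_v ≈ 3.43 kg bCOD/(m³·d)

Applied bCOD load per unit volume = Q·S₀/V = (596 × 3190/1000)/555.0 = 3.426 kg bCOD·m⁻³·d⁻¹.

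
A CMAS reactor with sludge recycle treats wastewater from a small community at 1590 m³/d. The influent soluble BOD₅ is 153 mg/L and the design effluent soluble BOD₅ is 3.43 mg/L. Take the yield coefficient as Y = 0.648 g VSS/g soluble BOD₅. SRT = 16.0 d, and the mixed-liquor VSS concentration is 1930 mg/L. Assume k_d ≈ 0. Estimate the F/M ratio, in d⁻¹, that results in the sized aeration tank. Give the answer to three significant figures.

Biomass mass balance (decay neglected): V·X = Y·Q·(S₀ − S)·θ_c, so V = 0.648 × 1590 × (153 − 3.43) × 16.0 / 1930 = 1278 m³.
F/M = applied load / biomass = Q·S₀/(V·X) = 1590 × 153 / (1278 × 1930) = 0.09866 d⁻¹.

F/M ≈ 0.0987 d⁻¹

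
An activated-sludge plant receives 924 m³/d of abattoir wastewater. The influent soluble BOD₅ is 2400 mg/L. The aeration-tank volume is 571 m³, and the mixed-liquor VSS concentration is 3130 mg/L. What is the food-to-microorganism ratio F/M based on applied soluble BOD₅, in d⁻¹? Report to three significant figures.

F/M ≈ 1.24 d⁻¹

Food-to-microorganism ratio F/M = Q S₀ / (V X) = 924 × 2400 / (571.0 × 3130) = 1.241 d⁻¹.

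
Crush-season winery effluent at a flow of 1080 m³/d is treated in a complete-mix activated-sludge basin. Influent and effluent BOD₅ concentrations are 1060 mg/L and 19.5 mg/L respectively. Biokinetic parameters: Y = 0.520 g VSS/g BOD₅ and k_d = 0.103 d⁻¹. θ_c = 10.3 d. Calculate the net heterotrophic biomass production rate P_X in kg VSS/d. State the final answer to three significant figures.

Y_obs = Y / (1 + k_d θ_c) = 0.520 / (1 + 0.103 × 10.3) = 0.520 / 2.061 = 0.2523.
Mass of BOD₅ removed per day: Q(S₀ − S) = 1080 × 1040 g/m³ = 1124 kg/d.
So the net sludge growth is P_X = 0.2523 × 1124 = 283.5 kg VSS/d.

P_X ≈ 284 kg VSS/d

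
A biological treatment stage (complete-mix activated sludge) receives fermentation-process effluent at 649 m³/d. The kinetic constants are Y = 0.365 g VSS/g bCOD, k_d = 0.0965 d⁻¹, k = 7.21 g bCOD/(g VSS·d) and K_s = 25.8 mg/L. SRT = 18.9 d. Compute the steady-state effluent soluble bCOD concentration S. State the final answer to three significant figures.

From the Monod/SRT balance for a CMAS, S = K_s·(1+k_d θ_c)/[θ_c·(Y k − k_d) − 1] = 25.8 × (1 + 0.0965 × 18.9) / [18.9 × (0.365 × 7.21 − 0.0965) − 1] = 72.86 / 46.91 = 1.553 mg/L.

S ≈ 1.55 mg/L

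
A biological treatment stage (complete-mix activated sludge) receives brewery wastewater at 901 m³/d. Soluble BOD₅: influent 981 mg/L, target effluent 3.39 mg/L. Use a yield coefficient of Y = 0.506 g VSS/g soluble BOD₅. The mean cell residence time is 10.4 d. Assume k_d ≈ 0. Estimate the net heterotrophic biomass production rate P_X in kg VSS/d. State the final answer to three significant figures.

Since k_d ≈ 0, Y_obs = Y = 0.506 g VSS/g soluble BOD₅.
ΔS = 981 − 3.39 = 977.6 mg/L, so the substrate removal rate is 901 × 977.6/1000 = 880.8 kg soluble BOD₅/d.
P_X = Y_obs · Q(S₀ − S) = 0.5060 × 880.8 = 445.7 kg VSS/d.

P_X ≈ 446 kg VSS/d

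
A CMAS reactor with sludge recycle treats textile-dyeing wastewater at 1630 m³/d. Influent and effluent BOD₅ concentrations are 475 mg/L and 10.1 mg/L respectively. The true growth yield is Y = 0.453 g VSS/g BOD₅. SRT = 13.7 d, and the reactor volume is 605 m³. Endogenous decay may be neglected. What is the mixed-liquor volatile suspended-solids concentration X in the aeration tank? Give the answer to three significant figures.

From V·X = Y·Q·(S₀ − S)·θ_c (decay neglected): X = 0.453 × 1630 × (475 − 10.1) × 13.7 / 605 = 7773 mg/L.

X ≈ 7770 mg/L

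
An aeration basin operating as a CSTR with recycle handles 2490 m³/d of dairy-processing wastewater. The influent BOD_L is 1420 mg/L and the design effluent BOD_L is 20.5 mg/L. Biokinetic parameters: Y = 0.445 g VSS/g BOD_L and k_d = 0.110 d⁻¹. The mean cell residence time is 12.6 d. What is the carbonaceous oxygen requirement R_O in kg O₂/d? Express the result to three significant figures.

Y_obs = Y / (1 + k_d θ_c) = 0.445 / (1 + 0.110 × 12.6) = 0.445 / 2.386 = 0.1865.
Q·(S₀ − S) = 2490 × (1420 − 20.5) × 10⁻³ = 3485 kg/d removed.
Biomass synthesised: P_X = Y_obs × 3485 = 649.9 kg VSS/d.
R_O = Q·(S₀ − S) − 1.42·P_X = 3485 − 1.42 × 649.9 = 2562 kg O₂/d.

R_O ≈ 2560 kg O₂/d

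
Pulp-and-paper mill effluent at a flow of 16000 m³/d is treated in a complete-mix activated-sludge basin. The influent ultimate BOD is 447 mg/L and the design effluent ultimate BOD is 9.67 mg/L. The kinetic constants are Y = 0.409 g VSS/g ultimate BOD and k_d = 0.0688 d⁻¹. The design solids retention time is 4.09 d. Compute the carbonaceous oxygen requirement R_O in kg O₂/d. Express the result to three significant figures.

R_O ≈ 3830 kg O₂/d

Observed yield with endogenous decay: Y_obs = Y / (1 + k_d·θ_c) = 0.409 / (1 + 0.0688 × 4.09) = 0.409 / 1.281 = 0.3192 g VSS/g ultimate BOD.
Substrate removed = Q·(S₀ − S) = 16000 m³/d × (447 − 9.67) g/m³ = 7×10^6 g/d = 6997 kg/d.
P_X = Y_obs·Q·(S₀ − S) = 0.3192 × 6997 = 2233 kg VSS/d.
R_O = Q·(S₀ − S) − 1.42·P_X = 6997 − 1.42 × 2233 = 3826 kg O₂/d.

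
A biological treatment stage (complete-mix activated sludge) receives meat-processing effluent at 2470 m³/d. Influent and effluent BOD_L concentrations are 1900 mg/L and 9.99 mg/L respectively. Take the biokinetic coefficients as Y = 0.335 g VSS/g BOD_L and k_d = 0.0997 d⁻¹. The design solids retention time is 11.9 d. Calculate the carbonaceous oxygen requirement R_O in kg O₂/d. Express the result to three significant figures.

R_O ≈ 3650 kg O₂/d

The observed yield is Y_obs = Y/(1 + k_d·θ_c) = 0.335 / (1 + 0.0997 × 11.9) = 0.335 / 2.186 = 0.1532 g VSS per g BOD_L removed.
Q·(S₀ − S) = 2470 × (1900 − 9.99) × 10⁻³ = 4668 kg/d removed.
Net sludge production P_X = 0.1532 × 4668 = 715.3 kg VSS/d.
Carbonaceous O₂ demand = substrate oxidised − cell-mass equivalent = 4668 − 1.42 × 715.3 = 3653 kg O₂/d.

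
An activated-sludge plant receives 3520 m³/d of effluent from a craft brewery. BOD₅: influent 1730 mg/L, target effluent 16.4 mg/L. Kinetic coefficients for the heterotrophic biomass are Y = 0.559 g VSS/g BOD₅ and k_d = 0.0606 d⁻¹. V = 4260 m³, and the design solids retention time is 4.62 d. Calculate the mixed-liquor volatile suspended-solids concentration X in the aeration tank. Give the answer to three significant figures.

From V·X·(1 + k_d·θ_c) = Y·Q·(S₀ − S)·θ_c: X = 0.559 × 3520 × (1730 − 16.4) × 4.62 / [4260 × (1 + 0.0606 × 4.62)] = 2857 mg/L.

X ≈ 2860 mg/L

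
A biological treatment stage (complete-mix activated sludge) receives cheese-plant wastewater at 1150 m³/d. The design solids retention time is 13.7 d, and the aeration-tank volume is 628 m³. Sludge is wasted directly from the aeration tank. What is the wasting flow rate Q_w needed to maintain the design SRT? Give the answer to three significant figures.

Q_w ≈ 45.8 m³/d

With mixed-liquor wasting, θ_c = V/Q_w, so Q_w = V/θ_c = 628.0/13.7 = 45.84 m³/d.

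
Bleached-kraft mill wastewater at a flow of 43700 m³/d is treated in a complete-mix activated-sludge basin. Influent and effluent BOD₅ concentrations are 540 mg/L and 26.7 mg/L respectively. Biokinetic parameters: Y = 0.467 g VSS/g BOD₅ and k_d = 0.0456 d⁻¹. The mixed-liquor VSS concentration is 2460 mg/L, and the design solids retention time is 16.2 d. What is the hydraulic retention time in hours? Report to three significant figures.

τ ≈ 21.8 h

Steady-state biomass mass balance: V·X·(1 + k_d·θ_c) = Y·Q·(S₀ − S)·θ_c, so V = 0.467 × 43700 × (540 − 26.7) × 16.2 / [2460 × (1 + 0.0456 × 16.2)] = 1.7×10^8 / 4277 = 39675 m³.
Hydraulic retention time τ = V/Q = 39675 / 43700 = 0.9079 d = 21.79 h.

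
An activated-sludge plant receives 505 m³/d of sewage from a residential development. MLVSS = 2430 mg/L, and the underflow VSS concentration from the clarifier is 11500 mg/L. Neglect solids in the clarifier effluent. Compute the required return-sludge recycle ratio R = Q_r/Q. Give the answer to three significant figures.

R ≈ 0.268

Solids balance on the clarifier gives (1+R)X = R·X_r, so R = X/(X_r − X) = 2430 / (11500 − 2430) = 0.2679.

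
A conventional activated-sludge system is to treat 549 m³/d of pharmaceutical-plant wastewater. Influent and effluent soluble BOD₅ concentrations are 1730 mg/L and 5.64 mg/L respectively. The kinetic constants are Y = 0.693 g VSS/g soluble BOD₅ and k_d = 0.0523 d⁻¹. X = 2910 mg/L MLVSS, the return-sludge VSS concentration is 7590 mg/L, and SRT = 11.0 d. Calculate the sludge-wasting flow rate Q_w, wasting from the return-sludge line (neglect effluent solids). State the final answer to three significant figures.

Q_w ≈ 54.9 m³/d

Steady-state biomass mass balance: V·X·(1 + k_d·θ_c) = Y·Q·(S₀ − S)·θ_c, so V = 0.693 × 549 × (1730 − 5.64) × 11.0 / [2910 × (1 + 0.0523 × 11.0)] = 7.22×10^6 / 4584 = 1574 m³.
Q_w = (V·X)/(θ_c X_r) = 1574 × 2910 / (11.0 × 7590) = 54.87 m³/d.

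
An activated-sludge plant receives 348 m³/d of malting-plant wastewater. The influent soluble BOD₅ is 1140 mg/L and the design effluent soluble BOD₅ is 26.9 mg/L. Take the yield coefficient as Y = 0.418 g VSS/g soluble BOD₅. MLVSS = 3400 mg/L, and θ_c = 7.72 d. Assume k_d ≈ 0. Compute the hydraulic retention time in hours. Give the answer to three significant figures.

τ ≈ 25.4 h

Biomass mass balance (decay neglected): V·X = Y·Q·(S₀ − S)·θ_c, so V = 0.418 × 348 × (1140 − 26.9) × 7.72 / 3400 = 367.6 m³.
Hydraulic retention time τ = V/Q = 367.6 / 348 = 1.056 d = 25.35 h.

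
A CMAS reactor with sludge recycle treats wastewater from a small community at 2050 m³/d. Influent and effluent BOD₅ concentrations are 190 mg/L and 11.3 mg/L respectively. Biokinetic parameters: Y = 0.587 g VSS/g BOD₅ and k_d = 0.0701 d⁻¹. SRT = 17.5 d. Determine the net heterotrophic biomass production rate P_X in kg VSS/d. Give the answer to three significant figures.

P_X ≈ 96.6 kg VSS/d

The observed yield is Y_obs = Y/(1 + k_d·θ_c) = 0.587 / (1 + 0.0701 × 17.5) = 0.587 / 2.227 = 0.2636 g VSS per g BOD₅ removed.
Substrate removed = Q·(S₀ − S) = 2050 m³/d × (190 − 11.3) g/m³ = 3.66×10^5 g/d = 366.3 kg/d.
Biomass produced: P_X = Y_obs·Q·ΔS = 0.2636 × 366.3 ≈ 96.57 kg VSS/d.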